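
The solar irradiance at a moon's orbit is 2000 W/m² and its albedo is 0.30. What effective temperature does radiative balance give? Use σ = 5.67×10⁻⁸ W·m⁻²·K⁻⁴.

Power absorbed = (1−a)S·πR²; power emitted = 4πR²σT⁴. Equating and cancelling πR²:
T = ((1−a)S / 4σ)^(1/4) = (1400 / (4 × 5.67×10⁻⁸))^(1/4) = (6.17×10^9)^(1/4).
T = 280 K.

T ≈ 280 K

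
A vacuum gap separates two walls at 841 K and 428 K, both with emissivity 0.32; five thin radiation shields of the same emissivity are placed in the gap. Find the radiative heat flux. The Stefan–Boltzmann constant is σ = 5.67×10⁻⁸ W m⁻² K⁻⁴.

q ≈ 840 W/m²

Each of the 6 gaps contributes resistance (2/ε − 1) = 2/0.32 − 1 = 5.250; total = 31.50.
q = σ(T₁⁴ − T₂⁴) / 31.50 = 5.67×10⁻⁸ × 4.67×10^11 / 31.50 = 840 W/m².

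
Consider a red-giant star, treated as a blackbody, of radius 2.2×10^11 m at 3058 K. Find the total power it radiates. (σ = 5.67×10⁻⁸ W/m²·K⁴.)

P ≈ 3.02×10^30 W

A = 4πr² = 4π × (2.2×10^11)² = 6.08×10^23 m².
P = σAT⁴ = 5.67×10⁻⁸ × 6.08×10^23 × (3058)⁴ = 5.67×10⁻⁸ × 6.08×10^23 × 8.74×10^13.
P = 3.02×10^30 W.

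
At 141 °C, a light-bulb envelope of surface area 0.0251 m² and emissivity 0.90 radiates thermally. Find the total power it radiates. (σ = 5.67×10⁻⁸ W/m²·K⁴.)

P ≈ 37.6 W

141 °C = 414 K.
Stefan–Boltzmann: P = εσAT⁴ = 0.90 × 5.67×10⁻⁸ × 0.0251 × (414)⁴ = 0.90 × 5.67×10⁻⁸ × 0.0251 × 2.94×10^10.
P = 37.6 W.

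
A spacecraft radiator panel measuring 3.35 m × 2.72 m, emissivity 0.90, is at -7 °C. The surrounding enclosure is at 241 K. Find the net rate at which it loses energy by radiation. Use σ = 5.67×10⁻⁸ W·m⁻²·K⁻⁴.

A = 3.35 × 2.72 = 9.11 m².
Convert: -7 °C = 266 K.
Q = εσA(T⁴ − T_s⁴). T⁴ − T_s⁴ = (266)⁴ − (241)⁴ = 5.01×10^9 − 3.37×10^9 = 1.63×10^9 K⁴.
Q = 0.90 × 5.67×10⁻⁸ × 9.11 × 1.63×10^9 = 759 W.

Q ≈ 759 W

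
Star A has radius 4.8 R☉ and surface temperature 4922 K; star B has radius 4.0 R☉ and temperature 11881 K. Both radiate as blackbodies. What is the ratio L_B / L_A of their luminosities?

L_B/L_A ≈ 23.6

L = 4πR²σT⁴ ∝ R²T⁴, so L_B/L_A = (4.0/4.8)² × (11881/4922)⁴ = 0.694 × 34.0 = 23.6.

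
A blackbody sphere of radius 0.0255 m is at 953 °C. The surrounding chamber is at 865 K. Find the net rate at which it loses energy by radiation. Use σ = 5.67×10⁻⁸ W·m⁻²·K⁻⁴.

A = 4πr² = 4π × (0.0255)² = 8.17×10^-3 m².
Convert: 953 °C = 1226 K.
Q = σA(T⁴ − T_s⁴). T⁴ − T_s⁴ = (1226)⁴ − (865)⁴ = 2.26×10^12 − 5.60×10^11 = 1.70×10^12 K⁴.
Q = 5.67×10⁻⁸ × 8.17×10^-3 × 1.70×10^12 = 787 W.

Q ≈ 787 W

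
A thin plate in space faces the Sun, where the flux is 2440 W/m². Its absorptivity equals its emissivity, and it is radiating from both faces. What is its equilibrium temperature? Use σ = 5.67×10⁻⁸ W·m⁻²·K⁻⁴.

Absorbed flux αS = emitted flux 2εσT⁴ per unit area; with α = ε this gives T = (S/2σ)^(1/4).
T = (2440 / (2 × 5.67×10⁻⁸))^(1/4) = (2.15×10^10)^(1/4).
T = 383 K.

T ≈ 383 K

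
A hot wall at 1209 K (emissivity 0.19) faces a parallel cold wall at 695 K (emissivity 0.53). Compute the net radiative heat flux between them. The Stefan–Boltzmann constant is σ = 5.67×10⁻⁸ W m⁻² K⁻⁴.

q ≈ 17500 W/m²

For two large parallel gray plates, q = σ(T₁⁴ − T₂⁴) / (1/ε₁ + 1/ε₂ − 1).
1/ε₁ + 1/ε₂ − 1 = 1/0.19 + 1/0.53 − 1 = 6.150.
T₁⁴ − T₂⁴ = 2.14×10^12 − 2.33×10^11 = 1.90×10^12 K⁴.
q = 5.67×10⁻⁸ × 1.90×10^12 / 6.150 = 17500 W/m².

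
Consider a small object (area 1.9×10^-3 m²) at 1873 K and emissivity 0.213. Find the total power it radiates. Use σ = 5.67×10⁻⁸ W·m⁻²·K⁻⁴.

Stefan–Boltzmann: P = εσAT⁴ = 0.213 × 5.67×10⁻⁸ × 1.90×10^-3 × (1873)⁴ = 0.213 × 5.67×10⁻⁸ × 1.90×10^-3 × 1.23×10^13.
P = 282 W.

P ≈ 282 W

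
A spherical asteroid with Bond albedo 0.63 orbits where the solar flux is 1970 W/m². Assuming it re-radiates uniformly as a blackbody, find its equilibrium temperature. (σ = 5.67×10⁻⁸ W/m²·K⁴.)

Power absorbed = (1−a)S·πR²; power emitted = 4πR²σT⁴. Equating and cancelling πR²:
T = ((1−a)S / 4σ)^(1/4) = (729 / (4 × 5.67×10⁻⁸))^(1/4) = (3.21×10^9)^(1/4).
T = 238 K.

T ≈ 238 K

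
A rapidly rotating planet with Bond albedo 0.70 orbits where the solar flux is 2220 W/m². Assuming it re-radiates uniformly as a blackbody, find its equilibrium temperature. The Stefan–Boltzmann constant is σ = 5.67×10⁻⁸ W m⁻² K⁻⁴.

T ≈ 233 K

Power absorbed = (1−a)S·πR²; power emitted = 4πR²σT⁴. Equating and cancelling πR²:
T = ((1−a)S / 4σ)^(1/4) = (666 / (4 × 5.67×10⁻⁸))^(1/4) = (2.94×10^9)^(1/4).
T = 233 K.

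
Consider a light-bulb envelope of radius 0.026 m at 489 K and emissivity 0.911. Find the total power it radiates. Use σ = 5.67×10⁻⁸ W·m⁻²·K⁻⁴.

P ≈ 25.1 W

A = 4πr² = 4π × (0.026)² = 8.49×10^-3 m².
P = εσAT⁴ = 0.911 × 5.67×10⁻⁸ × 8.49×10^-3 × (489)⁴ = 0.911 × 5.67×10⁻⁸ × 8.49×10^-3 × 5.72×10^10.
P = 25.1 W.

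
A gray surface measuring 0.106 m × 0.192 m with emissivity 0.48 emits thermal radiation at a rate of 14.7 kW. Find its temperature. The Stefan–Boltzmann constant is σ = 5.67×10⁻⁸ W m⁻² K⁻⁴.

T ≈ 2270 K

A = 0.106 × 0.192 = 0.0204 m².
From P = εσAT⁴, T = (P / εσA)^(1/4) = (14700 / (0.48 × 5.67×10⁻⁸ × 0.0204))^(1/4).
T = (2.65×10^13)^(1/4) = 2270 K.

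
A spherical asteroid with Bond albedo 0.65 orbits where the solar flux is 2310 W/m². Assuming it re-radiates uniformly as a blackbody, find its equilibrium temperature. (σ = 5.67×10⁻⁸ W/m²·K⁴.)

T ≈ 244 K

Power absorbed = (1−a)S·πR²; power emitted = 4πR²σT⁴. Equating and cancelling πR²:
T = ((1−a)S / 4σ)^(1/4) = (808 / (4 × 5.67×10⁻⁸))^(1/4) = (3.56×10^9)^(1/4).
T = 244 K.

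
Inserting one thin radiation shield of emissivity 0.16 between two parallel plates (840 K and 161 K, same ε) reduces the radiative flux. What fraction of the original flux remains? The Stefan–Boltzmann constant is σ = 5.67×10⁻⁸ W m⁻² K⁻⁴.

With N identical shields there are N+1 = 2 gaps in series, each with the same radiative resistance, so the flux falls to 1/(N+1) of its unshielded value.

ratio ≈ 0.500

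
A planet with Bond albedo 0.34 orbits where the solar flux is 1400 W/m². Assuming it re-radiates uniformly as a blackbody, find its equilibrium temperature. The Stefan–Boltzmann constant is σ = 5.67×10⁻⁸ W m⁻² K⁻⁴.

T ≈ 253 K

Power absorbed = (1−a)S·πR²; power emitted = 4πR²σT⁴. Equating and cancelling πR²:
T = ((1−a)S / 4σ)^(1/4) = (924 / (4 × 5.67×10⁻⁸))^(1/4) = (4.07×10^9)^(1/4).
T = 253 K.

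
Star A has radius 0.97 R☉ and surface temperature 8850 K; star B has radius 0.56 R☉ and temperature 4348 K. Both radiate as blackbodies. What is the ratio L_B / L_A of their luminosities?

L_B/L_A ≈ 0.0194

L = 4πR²σT⁴ ∝ R²T⁴, so L_B/L_A = (0.56/0.97)² × (4348/8850)⁴ = 0.333 × 0.0583 = 0.0194.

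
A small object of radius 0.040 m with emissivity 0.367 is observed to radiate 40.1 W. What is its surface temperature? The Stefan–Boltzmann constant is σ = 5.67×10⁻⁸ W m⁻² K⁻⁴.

A = 4πr² = 4π × (0.040)² = 0.0201 m².
From P = εσAT⁴, T = (P / εσA)^(1/4) = (40.1 / (0.367 × 5.67×10⁻⁸ × 0.0201))^(1/4).
T = (9.58×10^10)^(1/4) = 556 K.

T ≈ 556 K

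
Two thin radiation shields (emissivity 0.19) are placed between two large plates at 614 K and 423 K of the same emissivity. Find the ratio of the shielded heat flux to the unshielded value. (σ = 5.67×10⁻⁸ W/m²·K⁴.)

ratio ≈ 0.333

With N identical shields there are N+1 = 3 gaps in series, each with the same radiative resistance, so the flux falls to 1/(N+1) of its unshielded value.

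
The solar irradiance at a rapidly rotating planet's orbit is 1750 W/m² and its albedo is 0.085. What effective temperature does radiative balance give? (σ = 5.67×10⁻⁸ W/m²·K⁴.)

Power absorbed = (1−a)S·πR²; power emitted = 4πR²σT⁴. Equating and cancelling πR²:
T = ((1−a)S / 4σ)^(1/4) = (1600 / (4 × 5.67×10⁻⁸))^(1/4) = (7.06×10^9)^(1/4).
T = 290 K.

T ≈ 290 K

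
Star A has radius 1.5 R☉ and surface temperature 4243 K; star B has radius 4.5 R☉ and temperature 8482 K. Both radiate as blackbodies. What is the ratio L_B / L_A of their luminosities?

L_B/L_A ≈ 144

L = 4πR²σT⁴ ∝ R²T⁴, so L_B/L_A = (4.5/1.5)² × (8482/4243)⁴ = 9.00 × 16.0 = 144.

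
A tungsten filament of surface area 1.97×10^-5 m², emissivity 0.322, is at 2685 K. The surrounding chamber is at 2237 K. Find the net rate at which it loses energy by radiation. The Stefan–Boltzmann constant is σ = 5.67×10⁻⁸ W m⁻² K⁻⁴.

Q ≈ 9.69 W

Q = εσA(T⁴ − T_s⁴). T⁴ − T_s⁴ = (2685)⁴ − (2237)⁴ = 5.20×10^13 − 2.50×10^13 = 2.69×10^13 K⁴.
Q = 0.322 × 5.67×10⁻⁸ × 1.97×10^-5 × 2.69×10^13 = 9.69 W.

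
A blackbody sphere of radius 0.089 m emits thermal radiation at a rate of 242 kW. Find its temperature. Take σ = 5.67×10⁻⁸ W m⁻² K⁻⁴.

T ≈ 2560 K

A = 4πr² = 4π × (0.089)² = 0.0995 m².
From P = σAT⁴, T = (P / σA)^(1/4) = (2.42×10^5 / (5.67×10⁻⁸ × 0.0995))^(1/4).
T = (4.29×10^13)^(1/4) = 2560 K.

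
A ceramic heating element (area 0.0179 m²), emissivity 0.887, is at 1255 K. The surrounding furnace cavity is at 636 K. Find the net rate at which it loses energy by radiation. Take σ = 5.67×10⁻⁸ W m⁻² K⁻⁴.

Q = εσA(T⁴ − T_s⁴). T⁴ − T_s⁴ = (1255)⁴ − (636)⁴ = 2.48×10^12 − 1.64×10^11 = 2.32×10^12 K⁴.
Q = 0.887 × 5.67×10⁻⁸ × 0.0179 × 2.32×10^12 = 2090 W.

Q ≈ 2090 W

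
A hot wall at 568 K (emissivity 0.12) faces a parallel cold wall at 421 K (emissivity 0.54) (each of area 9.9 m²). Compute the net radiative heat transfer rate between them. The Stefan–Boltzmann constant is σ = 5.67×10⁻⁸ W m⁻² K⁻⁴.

Q ≈ 4440 W

For two large parallel gray plates, q = σ(T₁⁴ − T₂⁴) / (1/ε₁ + 1/ε₂ − 1).
1/ε₁ + 1/ε₂ − 1 = 1/0.12 + 1/0.54 − 1 = 9.185.
T₁⁴ − T₂⁴ = 1.04×10^11 − 3.14×10^10 = 7.27×10^10 K⁴.
q = 5.67×10⁻⁸ × 7.27×10^10 / 9.185 = 449 W/m².
Q = q·A = 449 × 9.9 = 4440 W.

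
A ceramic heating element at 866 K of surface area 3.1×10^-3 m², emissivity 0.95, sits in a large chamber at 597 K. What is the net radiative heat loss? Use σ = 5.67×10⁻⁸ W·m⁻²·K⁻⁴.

Q = εσA(T⁴ − T_s⁴). T⁴ − T_s⁴ = (866)⁴ − (597)⁴ = 5.62×10^11 − 1.27×10^11 = 4.35×10^11 K⁴.
Q = 0.95 × 5.67×10⁻⁸ × 3.10×10^-3 × 4.35×10^11 = 72.7 W.

Q ≈ 72.7 W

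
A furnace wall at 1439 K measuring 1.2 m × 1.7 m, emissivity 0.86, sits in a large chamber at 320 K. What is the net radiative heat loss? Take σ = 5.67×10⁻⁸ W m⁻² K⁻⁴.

A = 1.2 × 1.7 = 2.04 m².
Q = εσA(T⁴ − T_s⁴). T⁴ − T_s⁴ = (1439)⁴ − (320)⁴ = 4.29×10^12 − 1.05×10^10 = 4.28×10^12 K⁴.
Q = 0.86 × 5.67×10⁻⁸ × 2.04 × 4.28×10^12 = 4.25×10^5 W.

Q ≈ 4.25×10^5 W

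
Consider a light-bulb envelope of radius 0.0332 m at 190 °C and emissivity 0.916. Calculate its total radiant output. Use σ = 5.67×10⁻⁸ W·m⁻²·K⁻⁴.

P ≈ 33.1 W

A = 4πr² = 4π × (0.0332)² = 0.0139 m².
190 °C = 463 K.
Stefan–Boltzmann: P = εσAT⁴ = 0.916 × 5.67×10⁻⁸ × 0.0139 × (463)⁴ = 0.916 × 5.67×10⁻⁸ × 0.0139 × 4.60×10^10.
P = 33.1 W.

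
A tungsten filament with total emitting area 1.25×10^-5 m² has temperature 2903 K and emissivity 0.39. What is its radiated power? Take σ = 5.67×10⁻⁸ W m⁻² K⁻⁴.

Stefan–Boltzmann: P = εσAT⁴ = 0.39 × 5.67×10⁻⁸ × 1.25×10^-5 × (2903)⁴ = 0.39 × 5.67×10⁻⁸ × 1.25×10^-5 × 7.10×10^13.
P = 19.6 W.

P ≈ 19.6 W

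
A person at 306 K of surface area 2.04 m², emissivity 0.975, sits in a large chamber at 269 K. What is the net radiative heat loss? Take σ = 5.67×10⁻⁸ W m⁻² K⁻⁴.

Q ≈ 398 W

Q = εσA(T⁴ − T_s⁴). T⁴ − T_s⁴ = (306)⁴ − (269)⁴ = 8.77×10^9 − 5.24×10^9 = 3.53×10^9 K⁴.
Q = 0.975 × 5.67×10⁻⁸ × 2.04 × 3.53×10^9 = 398 W.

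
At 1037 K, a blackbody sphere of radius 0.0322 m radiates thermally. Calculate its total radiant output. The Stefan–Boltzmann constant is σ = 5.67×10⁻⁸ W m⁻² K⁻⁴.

P ≈ 854 W

A = 4πr² = 4π × (0.0322)² = 0.0130 m².
P = σAT⁴ = 5.67×10⁻⁸ × 0.0130 × (1037)⁴ = 5.67×10⁻⁸ × 0.0130 × 1.16×10^12.
P = 854 W.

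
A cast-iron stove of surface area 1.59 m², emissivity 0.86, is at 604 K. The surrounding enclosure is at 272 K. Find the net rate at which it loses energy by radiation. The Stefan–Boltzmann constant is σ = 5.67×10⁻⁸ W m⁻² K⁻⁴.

Q ≈ 9890 W

Q = εσA(T⁴ − T_s⁴). T⁴ − T_s⁴ = (604)⁴ − (272)⁴ = 1.33×10^11 − 5.47×10^9 = 1.28×10^11 K⁴.
Q = 0.86 × 5.67×10⁻⁸ × 1.59 × 1.28×10^11 = 9890 W.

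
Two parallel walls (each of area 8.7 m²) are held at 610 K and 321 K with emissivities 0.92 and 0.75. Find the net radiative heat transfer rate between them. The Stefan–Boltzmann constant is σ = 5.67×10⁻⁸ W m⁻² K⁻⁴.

Q ≈ 44400 W

For two large parallel gray plates, q = σ(T₁⁴ − T₂⁴) / (1/ε₁ + 1/ε₂ − 1).
1/ε₁ + 1/ε₂ − 1 = 1/0.92 + 1/0.75 − 1 = 1.420.
T₁⁴ − T₂⁴ = 1.38×10^11 − 1.06×10^10 = 1.28×10^11 K⁴.
q = 5.67×10⁻⁸ × 1.28×10^11 / 1.420 = 5100 W/m².
Q = q·A = 5100 × 8.7 = 44400 W.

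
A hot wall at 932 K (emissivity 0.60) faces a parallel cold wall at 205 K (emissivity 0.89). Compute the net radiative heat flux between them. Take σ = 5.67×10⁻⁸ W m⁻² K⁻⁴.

For two large parallel gray plates, q = σ(T₁⁴ − T₂⁴) / (1/ε₁ + 1/ε₂ − 1).
1/ε₁ + 1/ε₂ − 1 = 1/0.60 + 1/0.89 − 1 = 1.790.
T₁⁴ − T₂⁴ = 7.55×10^11 − 1.77×10^9 = 7.53×10^11 K⁴.
q = 5.67×10⁻⁸ × 7.53×10^11 / 1.790 = 23800 W/m².

q ≈ 23800 W/m²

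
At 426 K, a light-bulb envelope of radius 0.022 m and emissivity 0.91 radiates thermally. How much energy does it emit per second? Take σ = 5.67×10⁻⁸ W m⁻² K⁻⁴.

P ≈ 10.3 W

A = 4πr² = 4π × (0.022)² = 6.08×10^-3 m².
P = εσAT⁴ = 0.91 × 5.67×10⁻⁸ × 6.08×10^-3 × (426)⁴ = 0.91 × 5.67×10⁻⁸ × 6.08×10^-3 × 3.29×10^10.
P = 10.3 W.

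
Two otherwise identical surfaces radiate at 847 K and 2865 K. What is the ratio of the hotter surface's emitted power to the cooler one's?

ratio ≈ 131

P ∝ T⁴, so the ratio is (2865/847)⁴ = (3.383)⁴ = 131.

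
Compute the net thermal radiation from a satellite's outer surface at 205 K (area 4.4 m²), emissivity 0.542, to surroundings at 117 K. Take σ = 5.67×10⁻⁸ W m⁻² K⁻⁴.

Q ≈ 213 W

Q = εσA(T⁴ − T_s⁴). T⁴ − T_s⁴ = (205)⁴ − (117)⁴ = 1.77×10^9 − 1.87×10^8 = 1.58×10^9 K⁴.
Q = 0.542 × 5.67×10⁻⁸ × 4.40 × 1.58×10^9 = 213 W.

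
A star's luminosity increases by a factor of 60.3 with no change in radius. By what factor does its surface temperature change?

factor ≈ 2.79

P ∝ T⁴ ⇒ T ∝ P^(1/4), so T scales by (60.3)^(1/4) = 2.79.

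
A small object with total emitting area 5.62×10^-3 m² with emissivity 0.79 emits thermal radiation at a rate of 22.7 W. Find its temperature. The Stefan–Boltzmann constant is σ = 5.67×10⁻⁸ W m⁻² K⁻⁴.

T ≈ 548 K

From P = εσAT⁴, T = (P / εσA)^(1/4) = (22.7 / (0.79 × 5.67×10⁻⁸ × 5.62×10^-3))^(1/4).
T = (9.02×10^10)^(1/4) = 548 K.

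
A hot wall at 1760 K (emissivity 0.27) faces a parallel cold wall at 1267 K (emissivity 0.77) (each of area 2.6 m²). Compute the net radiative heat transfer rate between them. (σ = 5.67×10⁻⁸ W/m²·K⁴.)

For two large parallel gray plates, q = σ(T₁⁴ − T₂⁴) / (1/ε₁ + 1/ε₂ − 1).
1/ε₁ + 1/ε₂ − 1 = 1/0.27 + 1/0.77 − 1 = 4.002.
T₁⁴ − T₂⁴ = 9.60×10^12 − 2.58×10^12 = 7.02×10^12 K⁴.
q = 5.67×10⁻⁸ × 7.02×10^12 / 4.002 = 99400 W/m².
Q = q·A = 99400 × 2.6 = 2.58×10^5 W.

Q ≈ 2.58×10^5 W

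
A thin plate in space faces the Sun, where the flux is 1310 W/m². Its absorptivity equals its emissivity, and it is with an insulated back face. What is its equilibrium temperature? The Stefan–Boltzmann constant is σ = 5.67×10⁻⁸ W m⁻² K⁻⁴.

T ≈ 390 K

Absorbed flux αS = emitted flux εσT⁴ (one radiating face); with α = ε, T = (S/σ)^(1/4).
T = (1310 / 5.67×10⁻⁸)^(1/4) = (2.31×10^10)^(1/4).
T = 390 K.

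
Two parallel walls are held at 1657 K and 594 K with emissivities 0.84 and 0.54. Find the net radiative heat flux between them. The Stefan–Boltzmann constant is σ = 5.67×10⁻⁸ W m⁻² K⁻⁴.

q ≈ 2.06×10^5 W/m²

For two large parallel gray plates, q = σ(T₁⁴ − T₂⁴) / (1/ε₁ + 1/ε₂ − 1).
1/ε₁ + 1/ε₂ − 1 = 1/0.84 + 1/0.54 − 1 = 2.042.
T₁⁴ − T₂⁴ = 7.54×10^12 − 1.24×10^11 = 7.41×10^12 K⁴.
q = 5.67×10⁻⁸ × 7.41×10^12 / 2.042 = 2.06×10^5 W/m².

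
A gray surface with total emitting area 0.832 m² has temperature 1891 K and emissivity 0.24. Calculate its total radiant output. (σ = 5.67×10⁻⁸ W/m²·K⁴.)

P ≈ 1.45×10^5 W

Stefan–Boltzmann: P = εσAT⁴ = 0.24 × 5.67×10⁻⁸ × 0.832 × (1891)⁴ = 0.24 × 5.67×10⁻⁸ × 0.832 × 1.28×10^13.
P = 1.45×10^5 W.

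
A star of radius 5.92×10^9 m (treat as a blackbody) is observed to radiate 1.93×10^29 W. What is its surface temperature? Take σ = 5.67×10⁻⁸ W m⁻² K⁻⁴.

T ≈ 9380 K

A = 4πr² = 4π × (5.92×10^9)² = 4.40×10^20 m².
From P = σAT⁴, T = (P / σA)^(1/4) = (1.93×10^29 / (5.67×10⁻⁸ × 4.40×10^20))^(1/4).
T = (7.73×10^15)^(1/4) = 9380 K.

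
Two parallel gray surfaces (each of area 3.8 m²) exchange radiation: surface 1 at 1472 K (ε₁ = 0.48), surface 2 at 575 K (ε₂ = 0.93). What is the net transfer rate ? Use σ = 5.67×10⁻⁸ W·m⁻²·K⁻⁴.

Q ≈ 4.58×10^5 W

For two large parallel gray plates, q = σ(T₁⁴ − T₂⁴) / (1/ε₁ + 1/ε₂ − 1).
1/ε₁ + 1/ε₂ − 1 = 1/0.48 + 1/0.93 − 1 = 2.159.
T₁⁴ − T₂⁴ = 4.69×10^12 − 1.09×10^11 = 4.59×10^12 K⁴.
q = 5.67×10⁻⁸ × 4.59×10^12 / 2.159 = 1.20×10^5 W/m².
Q = q·A = 1.20×10^5 × 3.8 = 4.58×10^5 W.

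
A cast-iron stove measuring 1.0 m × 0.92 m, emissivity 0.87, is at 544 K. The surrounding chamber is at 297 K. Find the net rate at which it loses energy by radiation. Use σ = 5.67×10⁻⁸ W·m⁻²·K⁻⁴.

Q ≈ 3620 W

A = 1.0 × 0.92 = 0.920 m².
Q = εσA(T⁴ − T_s⁴). T⁴ − T_s⁴ = (544)⁴ − (297)⁴ = 8.76×10^10 − 7.78×10^9 = 7.98×10^10 K⁴.
Q = 0.87 × 5.67×10⁻⁸ × 0.920 × 7.98×10^10 = 3620 W.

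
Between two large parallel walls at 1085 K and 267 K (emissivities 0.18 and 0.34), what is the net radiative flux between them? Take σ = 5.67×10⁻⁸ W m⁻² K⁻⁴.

For two large parallel gray plates, q = σ(T₁⁴ − T₂⁴) / (1/ε₁ + 1/ε₂ − 1).
1/ε₁ + 1/ε₂ − 1 = 1/0.18 + 1/0.34 − 1 = 7.497.
T₁⁴ − T₂⁴ = 1.39×10^12 − 5.08×10^9 = 1.38×10^12 K⁴.
q = 5.67×10⁻⁸ × 1.38×10^12 / 7.497 = 10400 W/m².

q ≈ 10400 W/m²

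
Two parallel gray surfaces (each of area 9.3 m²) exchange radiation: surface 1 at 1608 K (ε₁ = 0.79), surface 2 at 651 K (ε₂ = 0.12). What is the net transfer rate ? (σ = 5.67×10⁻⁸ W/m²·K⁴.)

For two large parallel gray plates, q = σ(T₁⁴ − T₂⁴) / (1/ε₁ + 1/ε₂ − 1).
1/ε₁ + 1/ε₂ − 1 = 1/0.79 + 1/0.12 − 1 = 8.599.
T₁⁴ − T₂⁴ = 6.69×10^12 − 1.80×10^11 = 6.51×10^12 K⁴.
q = 5.67×10⁻⁸ × 6.51×10^12 / 8.599 = 42900 W/m².
Q = q·A = 42900 × 9.3 = 3.99×10^5 W.

Q ≈ 3.99×10^5 W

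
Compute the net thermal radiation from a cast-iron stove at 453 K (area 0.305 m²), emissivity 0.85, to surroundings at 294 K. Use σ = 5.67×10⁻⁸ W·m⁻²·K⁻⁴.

Q ≈ 509 W

Q = εσA(T⁴ − T_s⁴). T⁴ − T_s⁴ = (453)⁴ − (294)⁴ = 4.21×10^10 − 7.47×10^9 = 3.46×10^10 K⁴.
Q = 0.85 × 5.67×10⁻⁸ × 0.305 × 3.46×10^10 = 509 W.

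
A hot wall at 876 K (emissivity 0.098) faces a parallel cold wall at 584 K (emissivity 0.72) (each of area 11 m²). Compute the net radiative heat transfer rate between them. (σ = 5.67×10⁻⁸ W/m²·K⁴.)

For two large parallel gray plates, q = σ(T₁⁴ − T₂⁴) / (1/ε₁ + 1/ε₂ − 1).
1/ε₁ + 1/ε₂ − 1 = 1/0.098 + 1/0.72 − 1 = 10.59.
T₁⁴ − T₂⁴ = 5.89×10^11 − 1.16×10^11 = 4.73×10^11 K⁴.
q = 5.67×10⁻⁸ × 4.73×10^11 / 10.59 = 2530 W/m².
Q = q·A = 2530 × 11 = 27800 W.

Q ≈ 27800 W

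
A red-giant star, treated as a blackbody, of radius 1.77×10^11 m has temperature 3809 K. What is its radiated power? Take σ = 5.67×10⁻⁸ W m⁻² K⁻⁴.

P ≈ 4.70×10^30 W

A = 4πr² = 4π × (1.77×10^11)² = 3.94×10^23 m².
P = σAT⁴ = 5.67×10⁻⁸ × 3.94×10^23 × (3809)⁴ = 5.67×10⁻⁸ × 3.94×10^23 × 2.10×10^14.
P = 4.70×10^30 W.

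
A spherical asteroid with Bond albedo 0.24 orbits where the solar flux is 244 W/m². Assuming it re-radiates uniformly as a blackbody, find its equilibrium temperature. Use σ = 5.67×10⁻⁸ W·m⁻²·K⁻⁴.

Power absorbed = (1−a)S·πR²; power emitted = 4πR²σT⁴. Equating and cancelling πR²:
T = ((1−a)S / 4σ)^(1/4) = (185 / (4 × 5.67×10⁻⁸))^(1/4) = (8.18×10^8)^(1/4).
T = 169 K.

T ≈ 169 K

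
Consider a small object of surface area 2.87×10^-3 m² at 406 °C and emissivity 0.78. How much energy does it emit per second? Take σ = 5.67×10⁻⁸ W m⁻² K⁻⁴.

406 °C = 679 K.
P = εσAT⁴ = 0.78 × 5.67×10⁻⁸ × 2.87×10^-3 × (679)⁴ = 0.78 × 5.67×10⁻⁸ × 2.87×10^-3 × 2.13×10^11.
P = 27.0 W.

P ≈ 27.0 W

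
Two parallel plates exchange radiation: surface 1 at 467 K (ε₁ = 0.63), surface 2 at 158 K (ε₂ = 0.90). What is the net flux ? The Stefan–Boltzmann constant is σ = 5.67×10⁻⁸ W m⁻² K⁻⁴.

q ≈ 1570 W/m²

For two large parallel gray plates, q = σ(T₁⁴ − T₂⁴) / (1/ε₁ + 1/ε₂ − 1).
1/ε₁ + 1/ε₂ − 1 = 1/0.63 + 1/0.90 − 1 = 1.698.
T₁⁴ − T₂⁴ = 4.76×10^10 − 6.23×10^8 = 4.69×10^10 K⁴.
q = 5.67×10⁻⁸ × 4.69×10^10 / 1.698 = 1570 W/m².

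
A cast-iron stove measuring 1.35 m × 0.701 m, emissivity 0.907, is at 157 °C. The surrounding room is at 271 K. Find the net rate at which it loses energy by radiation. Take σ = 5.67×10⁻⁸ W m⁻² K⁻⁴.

Q ≈ 1400 W

A = 1.35 × 0.701 = 0.946 m².
Convert: 157 °C = 430 K.
Q = εσA(T⁴ − T_s⁴). T⁴ − T_s⁴ = (430)⁴ − (271)⁴ = 3.42×10^10 − 5.39×10^9 = 2.88×10^10 K⁴.
Q = 0.907 × 5.67×10⁻⁸ × 0.946 × 2.88×10^10 = 1400 W.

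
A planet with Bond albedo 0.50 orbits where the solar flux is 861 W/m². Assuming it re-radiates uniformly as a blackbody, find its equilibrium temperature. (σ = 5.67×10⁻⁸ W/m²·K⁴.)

T ≈ 209 K

Power absorbed = (1−a)S·πR²; power emitted = 4πR²σT⁴. Equating and cancelling πR²:
T = ((1−a)S / 4σ)^(1/4) = (430 / (4 × 5.67×10⁻⁸))^(1/4) = (1.90×10^9)^(1/4).
T = 209 K.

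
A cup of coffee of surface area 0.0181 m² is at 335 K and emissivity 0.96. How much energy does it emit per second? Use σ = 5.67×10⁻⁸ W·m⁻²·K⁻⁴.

P ≈ 12.4 W

Stefan–Boltzmann: P = εσAT⁴ = 0.96 × 5.67×10⁻⁸ × 0.0181 × (335)⁴ = 0.96 × 5.67×10⁻⁸ × 0.0181 × 1.26×10^10.
P = 12.4 W.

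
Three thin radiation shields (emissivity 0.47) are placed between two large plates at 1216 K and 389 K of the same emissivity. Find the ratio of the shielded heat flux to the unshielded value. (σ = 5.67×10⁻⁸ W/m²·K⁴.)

With N identical shields there are N+1 = 4 gaps in series, each with the same radiative resistance, so the flux falls to 1/(N+1) of its unshielded value.

ratio ≈ 0.250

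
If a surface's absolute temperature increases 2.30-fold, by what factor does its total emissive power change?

P ∝ T⁴, so the power scales as (2.30)⁴ = 28.0.

factor ≈ 28.0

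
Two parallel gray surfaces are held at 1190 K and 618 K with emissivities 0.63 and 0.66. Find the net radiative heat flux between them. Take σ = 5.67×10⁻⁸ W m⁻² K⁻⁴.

q ≈ 50100 W/m²

For two large parallel gray plates, q = σ(T₁⁴ − T₂⁴) / (1/ε₁ + 1/ε₂ − 1).
1/ε₁ + 1/ε₂ − 1 = 1/0.63 + 1/0.66 − 1 = 2.102.
T₁⁴ − T₂⁴ = 2.01×10^12 − 1.46×10^11 = 1.86×10^12 K⁴.
q = 5.67×10⁻⁸ × 1.86×10^12 / 2.102 = 50100 W/m².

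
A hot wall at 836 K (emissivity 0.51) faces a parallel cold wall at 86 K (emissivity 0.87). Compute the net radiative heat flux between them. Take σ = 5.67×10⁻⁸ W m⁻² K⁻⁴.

q ≈ 13100 W/m²

For two large parallel gray plates, q = σ(T₁⁴ − T₂⁴) / (1/ε₁ + 1/ε₂ − 1).
1/ε₁ + 1/ε₂ − 1 = 1/0.51 + 1/0.87 − 1 = 2.110.
T₁⁴ − T₂⁴ = 4.88×10^11 − 5.47×10^7 = 4.88×10^11 K⁴.
q = 5.67×10⁻⁸ × 4.88×10^11 / 2.110 = 13100 W/m².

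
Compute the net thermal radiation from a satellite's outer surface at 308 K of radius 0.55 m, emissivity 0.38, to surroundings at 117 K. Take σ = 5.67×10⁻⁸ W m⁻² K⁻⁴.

Q ≈ 722 W

A = 4πr² = 4π × (0.55)² = 3.80 m².
Q = εσA(T⁴ − T_s⁴). T⁴ − T_s⁴ = (308)⁴ − (117)⁴ = 9.00×10^9 − 1.87×10^8 = 8.81×10^9 K⁴.
Q = 0.38 × 5.67×10⁻⁸ × 3.80 × 8.81×10^9 = 722 W.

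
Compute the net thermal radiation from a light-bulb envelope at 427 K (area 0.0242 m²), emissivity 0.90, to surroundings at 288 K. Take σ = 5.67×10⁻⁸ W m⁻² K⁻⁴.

Q ≈ 32.6 W

Q = εσA(T⁴ − T_s⁴). T⁴ − T_s⁴ = (427)⁴ − (288)⁴ = 3.32×10^10 − 6.88×10^9 = 2.64×10^10 K⁴.
Q = 0.90 × 5.67×10⁻⁸ × 0.0242 × 2.64×10^10 = 32.6 W.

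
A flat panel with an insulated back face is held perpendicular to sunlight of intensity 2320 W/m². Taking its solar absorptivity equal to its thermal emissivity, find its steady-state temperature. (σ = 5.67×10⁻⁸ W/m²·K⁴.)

T ≈ 450 K

Absorbed flux αS = emitted flux εσT⁴ (one radiating face); with α = ε, T = (S/σ)^(1/4).
T = (2320 / 5.67×10⁻⁸)^(1/4) = (4.09×10^10)^(1/4).
T = 450 K.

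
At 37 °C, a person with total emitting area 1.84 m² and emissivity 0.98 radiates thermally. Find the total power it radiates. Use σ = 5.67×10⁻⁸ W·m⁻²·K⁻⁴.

P ≈ 944 W

37 °C = 310 K.
Stefan–Boltzmann: P = εσAT⁴ = 0.98 × 5.67×10⁻⁸ × 1.84 × (310)⁴ = 0.98 × 5.67×10⁻⁸ × 1.84 × 9.24×10^9.
P = 944 W.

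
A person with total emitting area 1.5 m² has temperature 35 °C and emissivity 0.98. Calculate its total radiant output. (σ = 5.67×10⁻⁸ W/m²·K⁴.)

35 °C = 308 K.
P = εσAT⁴ = 0.98 × 5.67×10⁻⁸ × 1.50 × (308)⁴ = 0.98 × 5.67×10⁻⁸ × 1.50 × 9.00×10^9.
P = 750 W.

P ≈ 750 W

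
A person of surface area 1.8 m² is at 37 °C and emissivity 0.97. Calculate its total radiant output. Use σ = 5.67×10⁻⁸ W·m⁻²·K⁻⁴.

P ≈ 914 W

37 °C = 310 K.
Stefan–Boltzmann: P = εσAT⁴ = 0.97 × 5.67×10⁻⁸ × 1.80 × (310)⁴ = 0.97 × 5.67×10⁻⁸ × 1.80 × 9.24×10^9.
P = 914 W.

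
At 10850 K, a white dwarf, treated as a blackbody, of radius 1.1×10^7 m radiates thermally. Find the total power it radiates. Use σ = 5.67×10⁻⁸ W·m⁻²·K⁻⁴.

A = 4πr² = 4π × (1.1×10^7)² = 1.52×10^15 m².
P = σAT⁴ = 5.67×10⁻⁸ × 1.52×10^15 × (10850)⁴ = 5.67×10⁻⁸ × 1.52×10^15 × 1.39×10^16.
P = 1.19×10^24 W.

P ≈ 1.19×10^24 W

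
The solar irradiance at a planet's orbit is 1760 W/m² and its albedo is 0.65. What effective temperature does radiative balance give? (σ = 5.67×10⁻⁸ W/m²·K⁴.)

Power absorbed = (1−a)S·πR²; power emitted = 4πR²σT⁴. Equating and cancelling πR²:
T = ((1−a)S / 4σ)^(1/4) = (616 / (4 × 5.67×10⁻⁸))^(1/4) = (2.72×10^9)^(1/4).
T = 228 K.

T ≈ 228 K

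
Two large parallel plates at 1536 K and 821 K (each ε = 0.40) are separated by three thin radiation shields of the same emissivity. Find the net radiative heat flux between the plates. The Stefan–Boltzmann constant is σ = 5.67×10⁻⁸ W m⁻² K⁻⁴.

Each of the 4 gaps contributes resistance (2/ε − 1) = 2/0.40 − 1 = 4.000; total = 16.00.
q = σ(T₁⁴ − T₂⁴) / 16.00 = 5.67×10⁻⁸ × 5.11×10^12 / 16.00 = 18100 W/m².

q ≈ 18100 W/m²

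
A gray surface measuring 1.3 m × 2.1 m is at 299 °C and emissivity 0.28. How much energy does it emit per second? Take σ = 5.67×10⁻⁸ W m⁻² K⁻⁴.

P ≈ 4640 W

A = 1.3 × 2.1 = 2.73 m².
299 °C = 572 K.
Stefan–Boltzmann: P = εσAT⁴ = 0.28 × 5.67×10⁻⁸ × 2.73 × (572)⁴ = 0.28 × 5.67×10⁻⁸ × 2.73 × 1.07×10^11.
P = 4640 W.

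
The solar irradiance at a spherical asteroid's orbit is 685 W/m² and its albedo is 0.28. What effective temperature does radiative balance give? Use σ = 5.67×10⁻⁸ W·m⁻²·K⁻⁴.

T ≈ 216 K

Power absorbed = (1−a)S·πR²; power emitted = 4πR²σT⁴. Equating and cancelling πR²:
T = ((1−a)S / 4σ)^(1/4) = (493 / (4 × 5.67×10⁻⁸))^(1/4) = (2.17×10^9)^(1/4).
T = 216 K.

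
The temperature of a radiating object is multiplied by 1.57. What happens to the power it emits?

factor ≈ 6.08

P ∝ T⁴, so the power scales as (1.57)⁴ = 6.08.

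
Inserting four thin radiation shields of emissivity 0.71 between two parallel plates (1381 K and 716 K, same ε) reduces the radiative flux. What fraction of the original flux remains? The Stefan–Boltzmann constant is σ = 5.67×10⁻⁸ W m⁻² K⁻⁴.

ratio ≈ 0.200

With N identical shields there are N+1 = 5 gaps in series, each with the same radiative resistance, so the flux falls to 1/(N+1) of its unshielded value.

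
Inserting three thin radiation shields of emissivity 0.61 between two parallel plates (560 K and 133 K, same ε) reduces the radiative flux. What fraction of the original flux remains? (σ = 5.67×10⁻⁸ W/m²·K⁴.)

ratio ≈ 0.250

With N identical shields there are N+1 = 4 gaps in series, each with the same radiative resistance, so the flux falls to 1/(N+1) of its unshielded value.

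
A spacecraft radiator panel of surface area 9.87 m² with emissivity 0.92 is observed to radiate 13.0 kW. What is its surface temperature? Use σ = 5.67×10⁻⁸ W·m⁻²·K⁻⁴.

T ≈ 399 K

From P = εσAT⁴, T = (P / εσA)^(1/4) = (13000 / (0.92 × 5.67×10⁻⁸ × 9.87))^(1/4).
T = (2.52×10^10)^(1/4) = 399 K.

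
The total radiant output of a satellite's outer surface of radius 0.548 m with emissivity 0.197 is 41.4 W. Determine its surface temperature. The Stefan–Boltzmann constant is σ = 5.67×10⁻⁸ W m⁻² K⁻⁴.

A = 4πr² = 4π × (0.548)² = 3.77 m².
From P = εσAT⁴, T = (P / εσA)^(1/4) = (41.4 / (0.197 × 5.67×10⁻⁸ × 3.77))^(1/4).
T = (9.82×10^8)^(1/4) = 177 K.

T ≈ 177 K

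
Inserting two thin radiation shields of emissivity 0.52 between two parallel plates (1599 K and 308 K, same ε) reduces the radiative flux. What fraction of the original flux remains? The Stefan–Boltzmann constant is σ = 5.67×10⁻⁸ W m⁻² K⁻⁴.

With N identical shields there are N+1 = 3 gaps in series, each with the same radiative resistance, so the flux falls to 1/(N+1) of its unshielded value.

ratio ≈ 0.333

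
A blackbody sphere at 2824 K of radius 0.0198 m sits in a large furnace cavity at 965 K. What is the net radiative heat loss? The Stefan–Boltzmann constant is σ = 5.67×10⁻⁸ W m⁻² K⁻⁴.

Q ≈ 17500 W

A = 4πr² = 4π × (0.0198)² = 4.93×10^-3 m².
Q = σA(T⁴ − T_s⁴). T⁴ − T_s⁴ = (2824)⁴ − (965)⁴ = 6.36×10^13 − 8.67×10^11 = 6.27×10^13 K⁴.
Q = 5.67×10⁻⁸ × 4.93×10^-3 × 6.27×10^13 = 17500 W.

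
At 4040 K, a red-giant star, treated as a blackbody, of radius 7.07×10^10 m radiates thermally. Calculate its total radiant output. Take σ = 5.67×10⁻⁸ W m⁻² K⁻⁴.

A = 4πr² = 4π × (7.07×10^10)² = 6.28×10^22 m².
P = σAT⁴ = 5.67×10⁻⁸ × 6.28×10^22 × (4040)⁴ = 5.67×10⁻⁸ × 6.28×10^22 × 2.66×10^14.
P = 9.49×10^29 W.

P ≈ 9.49×10^29 W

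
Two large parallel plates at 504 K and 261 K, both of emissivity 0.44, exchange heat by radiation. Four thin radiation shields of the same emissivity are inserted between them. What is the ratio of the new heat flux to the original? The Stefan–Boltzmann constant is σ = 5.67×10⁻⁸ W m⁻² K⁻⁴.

With N identical shields there are N+1 = 5 gaps in series, each with the same radiative resistance, so the flux falls to 1/(N+1) of its unshielded value.

ratio ≈ 0.200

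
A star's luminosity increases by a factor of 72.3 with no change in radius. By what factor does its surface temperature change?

P ∝ T⁴ ⇒ T ∝ P^(1/4), so T scales by (72.3)^(1/4) = 2.92.

factor ≈ 2.92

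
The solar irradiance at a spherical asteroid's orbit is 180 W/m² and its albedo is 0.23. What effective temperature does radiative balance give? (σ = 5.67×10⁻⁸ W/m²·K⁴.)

T ≈ 157 K

Power absorbed = (1−a)S·πR²; power emitted = 4πR²σT⁴. Equating and cancelling πR²:
T = ((1−a)S / 4σ)^(1/4) = (139 / (4 × 5.67×10⁻⁸))^(1/4) = (6.11×10^8)^(1/4).
T = 157 K.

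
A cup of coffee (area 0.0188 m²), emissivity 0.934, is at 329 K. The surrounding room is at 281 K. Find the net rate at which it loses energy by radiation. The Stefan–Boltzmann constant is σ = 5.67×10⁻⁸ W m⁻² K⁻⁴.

Q ≈ 5.46 W

Q = εσA(T⁴ − T_s⁴). T⁴ − T_s⁴ = (329)⁴ − (281)⁴ = 1.17×10^10 − 6.23×10^9 = 5.48×10^9 K⁴.
Q = 0.934 × 5.67×10⁻⁸ × 0.0188 × 5.48×10^9 = 5.46 W.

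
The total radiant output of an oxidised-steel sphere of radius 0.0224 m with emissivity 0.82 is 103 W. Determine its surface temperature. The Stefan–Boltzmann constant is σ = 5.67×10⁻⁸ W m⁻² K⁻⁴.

T ≈ 770 K

A = 4πr² = 4π × (0.0224)² = 6.31×10^-3 m².
From P = εσAT⁴, T = (P / εσA)^(1/4) = (103 / (0.82 × 5.67×10⁻⁸ × 6.31×10^-3))^(1/4).
T = (3.51×10^11)^(1/4) = 770 K.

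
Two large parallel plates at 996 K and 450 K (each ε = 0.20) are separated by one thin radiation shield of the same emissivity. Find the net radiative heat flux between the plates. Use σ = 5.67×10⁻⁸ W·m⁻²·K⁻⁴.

q ≈ 2970 W/m²

Each of the 2 gaps contributes resistance (2/ε − 1) = 2/0.20 − 1 = 9.000; total = 18.00.
q = σ(T₁⁴ − T₂⁴) / 18.00 = 5.67×10⁻⁸ × 9.43×10^11 / 18.00 = 2970 W/m².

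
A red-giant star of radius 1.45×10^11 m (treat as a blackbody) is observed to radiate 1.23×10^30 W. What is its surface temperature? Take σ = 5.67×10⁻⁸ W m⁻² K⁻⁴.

A = 4πr² = 4π × (1.45×10^11)² = 2.64×10^23 m².
From P = σAT⁴, T = (P / σA)^(1/4) = (1.23×10^30 / (5.67×10⁻⁸ × 2.64×10^23))^(1/4).
T = (8.21×10^13)^(1/4) = 3010 K.

T ≈ 3010 K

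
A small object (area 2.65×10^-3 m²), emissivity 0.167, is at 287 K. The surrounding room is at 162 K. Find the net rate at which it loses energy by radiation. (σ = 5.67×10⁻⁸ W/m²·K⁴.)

Q = εσA(T⁴ − T_s⁴). T⁴ − T_s⁴ = (287)⁴ − (162)⁴ = 6.78×10^9 − 6.89×10^8 = 6.10×10^9 K⁴.
Q = 0.167 × 5.67×10⁻⁸ × 2.65×10^-3 × 6.10×10^9 = 0.153 W.

Q ≈ 0.153 W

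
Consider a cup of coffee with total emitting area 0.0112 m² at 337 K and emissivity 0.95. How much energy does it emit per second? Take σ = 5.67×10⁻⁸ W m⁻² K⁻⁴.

P ≈ 7.78 W

P = εσAT⁴ = 0.95 × 5.67×10⁻⁸ × 0.0112 × (337)⁴ = 0.95 × 5.67×10⁻⁸ × 0.0112 × 1.29×10^10.
P = 7.78 W.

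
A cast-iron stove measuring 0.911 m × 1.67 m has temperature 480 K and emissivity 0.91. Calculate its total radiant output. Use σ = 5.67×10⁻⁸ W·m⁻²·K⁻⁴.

A = 0.911 × 1.67 = 1.52 m².
Stefan–Boltzmann: P = εσAT⁴ = 0.91 × 5.67×10⁻⁸ × 1.52 × (480)⁴ = 0.91 × 5.67×10⁻⁸ × 1.52 × 5.31×10^10.
P = 4170 W.

P ≈ 4170 W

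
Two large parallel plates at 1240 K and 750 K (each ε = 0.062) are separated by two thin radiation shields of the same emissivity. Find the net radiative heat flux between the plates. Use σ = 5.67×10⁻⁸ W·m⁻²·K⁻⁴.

q ≈ 1240 W/m²

Each of the 3 gaps contributes resistance (2/ε − 1) = 2/0.062 − 1 = 31.26; total = 93.77.
q = σ(T₁⁴ − T₂⁴) / 93.77 = 5.67×10⁻⁸ × 2.05×10^12 / 93.77 = 1240 W/m².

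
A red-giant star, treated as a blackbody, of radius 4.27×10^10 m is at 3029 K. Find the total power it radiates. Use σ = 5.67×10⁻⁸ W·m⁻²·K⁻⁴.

P ≈ 1.09×10^29 W

A = 4πr² = 4π × (4.27×10^10)² = 2.29×10^22 m².
P = σAT⁴ = 5.67×10⁻⁸ × 2.29×10^22 × (3029)⁴ = 5.67×10⁻⁸ × 2.29×10^22 × 8.42×10^13.
P = 1.09×10^29 W.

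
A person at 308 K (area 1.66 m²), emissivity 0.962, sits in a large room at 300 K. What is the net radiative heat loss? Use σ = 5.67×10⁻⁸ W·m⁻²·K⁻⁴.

Q ≈ 81.4 W

Q = εσA(T⁴ − T_s⁴). T⁴ − T_s⁴ = (308)⁴ − (300)⁴ = 9.00×10^9 − 8.10×10^9 = 8.99×10^8 K⁴.
Q = 0.962 × 5.67×10⁻⁸ × 1.66 × 8.99×10^8 = 81.4 W.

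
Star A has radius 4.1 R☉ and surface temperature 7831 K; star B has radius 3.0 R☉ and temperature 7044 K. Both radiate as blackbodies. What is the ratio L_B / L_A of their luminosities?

L_B/L_A ≈ 0.350

L = 4πR²σT⁴ ∝ R²T⁴, so L_B/L_A = (3.0/4.1)² × (7044/7831)⁴ = 0.535 × 0.655 = 0.350.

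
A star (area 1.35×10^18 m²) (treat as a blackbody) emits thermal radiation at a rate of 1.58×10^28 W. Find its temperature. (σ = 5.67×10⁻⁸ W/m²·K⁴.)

T ≈ 21300 K

From P = σAT⁴, T = (P / σA)^(1/4) = (1.58×10^28 / (5.67×10⁻⁸ × 1.35×10^18))^(1/4).
T = (2.06×10^17)^(1/4) = 21300 K.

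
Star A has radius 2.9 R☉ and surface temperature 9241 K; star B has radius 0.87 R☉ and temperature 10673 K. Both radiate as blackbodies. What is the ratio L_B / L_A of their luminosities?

L_B/L_A ≈ 0.160

L = 4πR²σT⁴ ∝ R²T⁴, so L_B/L_A = (0.87/2.9)² × (10673/9241)⁴ = 0.0900 × 1.78 = 0.160.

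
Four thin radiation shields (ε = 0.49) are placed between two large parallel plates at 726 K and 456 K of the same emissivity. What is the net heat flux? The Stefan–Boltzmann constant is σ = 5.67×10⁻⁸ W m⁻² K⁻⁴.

Each of the 5 gaps contributes resistance (2/ε − 1) = 2/0.49 − 1 = 3.082; total = 15.41.
q = σ(T₁⁴ − T₂⁴) / 15.41 = 5.67×10⁻⁸ × 2.35×10^11 / 15.41 = 863 W/m².

q ≈ 863 W/m²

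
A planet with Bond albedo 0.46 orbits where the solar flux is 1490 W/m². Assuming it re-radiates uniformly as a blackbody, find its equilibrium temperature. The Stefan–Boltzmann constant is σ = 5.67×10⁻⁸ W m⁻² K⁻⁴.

Power absorbed = (1−a)S·πR²; power emitted = 4πR²σT⁴. Equating and cancelling πR²:
T = ((1−a)S / 4σ)^(1/4) = (805 / (4 × 5.67×10⁻⁸))^(1/4) = (3.55×10^9)^(1/4).
T = 244 K.

T ≈ 244 K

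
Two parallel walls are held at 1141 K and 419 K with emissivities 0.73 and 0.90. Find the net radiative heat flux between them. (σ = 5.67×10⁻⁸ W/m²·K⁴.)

q ≈ 63700 W/m²

For two large parallel gray plates, q = σ(T₁⁴ − T₂⁴) / (1/ε₁ + 1/ε₂ − 1).
1/ε₁ + 1/ε₂ − 1 = 1/0.73 + 1/0.90 − 1 = 1.481.
T₁⁴ − T₂⁴ = 1.69×10^12 − 3.08×10^10 = 1.66×10^12 K⁴.
q = 5.67×10⁻⁸ × 1.66×10^12 / 1.481 = 63700 W/m².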